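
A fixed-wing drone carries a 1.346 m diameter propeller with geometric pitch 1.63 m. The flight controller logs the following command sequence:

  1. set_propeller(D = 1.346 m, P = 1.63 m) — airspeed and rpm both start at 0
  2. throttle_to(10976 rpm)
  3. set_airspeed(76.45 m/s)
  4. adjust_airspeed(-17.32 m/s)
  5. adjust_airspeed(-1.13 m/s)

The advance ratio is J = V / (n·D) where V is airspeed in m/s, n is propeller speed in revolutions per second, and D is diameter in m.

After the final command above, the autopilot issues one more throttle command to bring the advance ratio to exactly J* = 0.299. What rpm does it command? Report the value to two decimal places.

set_propeller: D = 1.346 m, P = 1.63 m (p = P/D = 1.210996); state ← (V=0, rpm=0)
throttle_to(10976): rpm ← 10976
set_airspeed(76.45): V ← 76.45 m/s
adjust_airspeed(-17.32): V ← 76.45 -17.32 = 59.13 m/s
adjust_airspeed(-1.13): V ← 59.13 -1.13 = 58 m/s
final state: V = 58 m/s, rpm = 10976 → n = rpm/60 = 182.933333 rev/s
target J* = 0.299; solve J* = V/(n·D) for n: n = V/(J*·D) = 58/(0.299 × 1.346) = 144.115849 rev/s
rpm = 60·n = 8646.950956

rpm = 8646.95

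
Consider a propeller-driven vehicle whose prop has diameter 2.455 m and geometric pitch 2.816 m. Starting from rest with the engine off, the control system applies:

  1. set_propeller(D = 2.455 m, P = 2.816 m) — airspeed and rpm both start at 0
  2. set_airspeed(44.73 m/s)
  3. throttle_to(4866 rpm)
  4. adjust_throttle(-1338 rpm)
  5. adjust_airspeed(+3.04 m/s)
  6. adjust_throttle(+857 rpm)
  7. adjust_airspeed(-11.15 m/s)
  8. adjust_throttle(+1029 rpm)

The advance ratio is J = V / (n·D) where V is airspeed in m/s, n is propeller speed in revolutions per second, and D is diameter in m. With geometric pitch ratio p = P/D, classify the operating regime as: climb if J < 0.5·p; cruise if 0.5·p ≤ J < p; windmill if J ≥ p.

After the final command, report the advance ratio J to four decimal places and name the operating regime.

set_propeller: D = 2.455 m, P = 2.816 m (p = P/D = 1.147047); state ← (V=0, rpm=0)
set_airspeed(44.73): V ← 44.73 m/s
throttle_to(4866): rpm ← 4866
adjust_throttle(-1338): rpm ← 4866 -1338 = 3528
adjust_airspeed(+3.04): V ← 44.73 +3.04 = 47.77 m/s
adjust_throttle(+857): rpm ← 3528 +857 = 4385
adjust_airspeed(-11.15): V ← 47.77 -11.15 = 36.62 m/s
adjust_throttle(+1029): rpm ← 4385 +1029 = 5414
final state: V = 36.62 m/s, rpm = 5414 → n = rpm/60 = 90.233333 rev/s
J = V / (n·D) = 36.62 / (90.233333 × 2.455) = 0.165310
regime bands: climb J<0.5735 | cruise [0.5735, 1.1470) | windmill J≥1.1470
J = 0.1653 → climb

J = 0.1653, regime = climb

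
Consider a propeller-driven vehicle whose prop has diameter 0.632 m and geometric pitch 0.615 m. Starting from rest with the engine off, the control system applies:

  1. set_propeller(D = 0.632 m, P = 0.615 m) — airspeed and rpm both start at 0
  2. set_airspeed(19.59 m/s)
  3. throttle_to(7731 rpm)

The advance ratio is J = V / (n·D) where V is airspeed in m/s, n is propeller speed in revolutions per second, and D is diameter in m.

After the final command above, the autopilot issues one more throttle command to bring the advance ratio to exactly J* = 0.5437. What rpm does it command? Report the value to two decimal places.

rpm = 3420.66

set_propeller: D = 0.632 m, P = 0.615 m (p = P/D = 0.973101); state ← (V=0, rpm=0)
set_airspeed(19.59): V ← 19.59 m/s
throttle_to(7731): rpm ← 7731
final state: V = 19.59 m/s, rpm = 7731 → n = rpm/60 = 128.850000 rev/s
target J* = 0.5437; solve J* = V/(n·D) for n: n = V/(J*·D) = 19.59/(0.5437 × 0.632) = 57.010917 rev/s
rpm = 60·n = 3420.655006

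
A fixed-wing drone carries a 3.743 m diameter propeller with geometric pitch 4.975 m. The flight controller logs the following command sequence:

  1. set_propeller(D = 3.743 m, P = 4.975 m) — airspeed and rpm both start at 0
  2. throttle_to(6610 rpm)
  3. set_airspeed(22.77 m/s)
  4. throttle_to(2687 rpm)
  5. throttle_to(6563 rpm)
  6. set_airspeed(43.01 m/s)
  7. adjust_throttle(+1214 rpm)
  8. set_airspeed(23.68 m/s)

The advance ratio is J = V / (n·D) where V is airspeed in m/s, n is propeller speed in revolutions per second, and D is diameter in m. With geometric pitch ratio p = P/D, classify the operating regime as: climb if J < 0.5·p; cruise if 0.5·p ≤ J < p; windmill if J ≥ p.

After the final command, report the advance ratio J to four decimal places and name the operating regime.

J = 0.0488, regime = climb

set_propeller: D = 3.743 m, P = 4.975 m (p = P/D = 1.329148); state ← (V=0, rpm=0)
throttle_to(6610): rpm ← 6610
set_airspeed(22.77): V ← 22.77 m/s
throttle_to(2687): rpm ← 2687
throttle_to(6563): rpm ← 6563
set_airspeed(43.01): V ← 43.01 m/s
adjust_throttle(+1214): rpm ← 6563 +1214 = 7777
set_airspeed(23.68): V ← 23.68 m/s
final state: V = 23.68 m/s, rpm = 7777 → n = rpm/60 = 129.616667 rev/s
J = V / (n·D) = 23.68 / (129.616667 × 3.743) = 0.048809
regime bands: climb J<0.6646 | cruise [0.6646, 1.3291) | windmill J≥1.3291
J = 0.0488 → climb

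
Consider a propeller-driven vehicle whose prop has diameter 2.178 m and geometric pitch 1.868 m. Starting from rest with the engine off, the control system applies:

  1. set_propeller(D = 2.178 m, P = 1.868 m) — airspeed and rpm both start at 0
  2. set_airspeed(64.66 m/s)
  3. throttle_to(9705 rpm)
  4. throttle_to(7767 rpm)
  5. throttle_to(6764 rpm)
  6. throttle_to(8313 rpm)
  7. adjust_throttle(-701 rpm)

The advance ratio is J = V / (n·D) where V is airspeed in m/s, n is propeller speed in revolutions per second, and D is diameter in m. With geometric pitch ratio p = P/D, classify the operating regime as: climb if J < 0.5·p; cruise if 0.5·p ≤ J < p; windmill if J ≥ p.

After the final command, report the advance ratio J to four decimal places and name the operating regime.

J = 0.2340, regime = climb

set_propeller: D = 2.178 m, P = 1.868 m (p = P/D = 0.857668); state ← (V=0, rpm=0)
set_airspeed(64.66): V ← 64.66 m/s
throttle_to(9705): rpm ← 9705
throttle_to(7767): rpm ← 7767
throttle_to(6764): rpm ← 6764
throttle_to(8313): rpm ← 8313
adjust_throttle(-701): rpm ← 8313 -701 = 7612
final state: V = 64.66 m/s, rpm = 7612 → n = rpm/60 = 126.866667 rev/s
J = V / (n·D) = 64.66 / (126.866667 × 2.178) = 0.234008
regime bands: climb J<0.4288 | cruise [0.4288, 0.8577) | windmill J≥0.8577
J = 0.2340 → climb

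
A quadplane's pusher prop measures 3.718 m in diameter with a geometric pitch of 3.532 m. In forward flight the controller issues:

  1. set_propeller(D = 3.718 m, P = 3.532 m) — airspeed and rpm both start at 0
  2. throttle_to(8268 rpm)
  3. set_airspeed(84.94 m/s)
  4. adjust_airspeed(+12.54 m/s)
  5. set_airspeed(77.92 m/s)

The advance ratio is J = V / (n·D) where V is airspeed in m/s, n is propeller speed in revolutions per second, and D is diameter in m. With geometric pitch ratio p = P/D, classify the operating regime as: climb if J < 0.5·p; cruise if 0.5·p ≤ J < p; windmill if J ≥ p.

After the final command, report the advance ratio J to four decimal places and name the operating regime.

J = 0.1521, regime = climb

set_propeller: D = 3.718 m, P = 3.532 m (p = P/D = 0.949973); state ← (V=0, rpm=0)
throttle_to(8268): rpm ← 8268
set_airspeed(84.94): V ← 84.94 m/s
adjust_airspeed(+12.54): V ← 84.94 +12.54 = 97.48 m/s
set_airspeed(77.92): V ← 77.92 m/s
final state: V = 77.92 m/s, rpm = 8268 → n = rpm/60 = 137.800000 rev/s
J = V / (n·D) = 77.92 / (137.800000 × 3.718) = 0.152086
regime bands: climb J<0.4750 | cruise [0.4750, 0.9500) | windmill J≥0.9500
J = 0.1521 → climb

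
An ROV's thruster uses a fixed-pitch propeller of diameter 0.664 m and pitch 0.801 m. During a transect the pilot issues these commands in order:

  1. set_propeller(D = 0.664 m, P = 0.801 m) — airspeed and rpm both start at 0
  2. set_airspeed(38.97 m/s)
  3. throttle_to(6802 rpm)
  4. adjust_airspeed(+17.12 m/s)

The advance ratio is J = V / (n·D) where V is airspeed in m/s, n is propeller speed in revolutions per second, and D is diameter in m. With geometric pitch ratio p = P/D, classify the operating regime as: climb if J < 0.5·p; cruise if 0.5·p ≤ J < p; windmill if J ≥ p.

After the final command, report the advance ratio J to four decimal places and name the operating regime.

J = 0.7451, regime = cruise

set_propeller: D = 0.664 m, P = 0.801 m (p = P/D = 1.206325); state ← (V=0, rpm=0)
set_airspeed(38.97): V ← 38.97 m/s
throttle_to(6802): rpm ← 6802
adjust_airspeed(+17.12): V ← 38.97 +17.12 = 56.09 m/s
final state: V = 56.09 m/s, rpm = 6802 → n = rpm/60 = 113.366667 rev/s
J = V / (n·D) = 56.09 / (113.366667 × 0.664) = 0.745130
regime bands: climb J<0.6032 | cruise [0.6032, 1.2063) | windmill J≥1.2063
J = 0.7451 → cruise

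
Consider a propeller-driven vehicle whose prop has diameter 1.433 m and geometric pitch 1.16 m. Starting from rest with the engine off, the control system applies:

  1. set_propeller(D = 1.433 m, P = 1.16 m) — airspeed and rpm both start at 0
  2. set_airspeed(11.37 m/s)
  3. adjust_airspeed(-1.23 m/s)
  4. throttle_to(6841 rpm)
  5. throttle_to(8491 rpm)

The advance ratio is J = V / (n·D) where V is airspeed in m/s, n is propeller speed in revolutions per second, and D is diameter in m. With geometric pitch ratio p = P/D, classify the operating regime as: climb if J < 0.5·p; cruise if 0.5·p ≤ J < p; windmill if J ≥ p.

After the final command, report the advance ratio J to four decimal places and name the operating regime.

set_propeller: D = 1.433 m, P = 1.16 m (p = P/D = 0.809491); state ← (V=0, rpm=0)
set_airspeed(11.37): V ← 11.37 m/s
adjust_airspeed(-1.23): V ← 11.37 -1.23 = 10.14 m/s
throttle_to(6841): rpm ← 6841
throttle_to(8491): rpm ← 8491
final state: V = 10.14 m/s, rpm = 8491 → n = rpm/60 = 141.516667 rev/s
J = V / (n·D) = 10.14 / (141.516667 × 1.433) = 0.050002
regime bands: climb J<0.4047 | cruise [0.4047, 0.8095) | windmill J≥0.8095
J = 0.0500 → climb

J = 0.0500, regime = climb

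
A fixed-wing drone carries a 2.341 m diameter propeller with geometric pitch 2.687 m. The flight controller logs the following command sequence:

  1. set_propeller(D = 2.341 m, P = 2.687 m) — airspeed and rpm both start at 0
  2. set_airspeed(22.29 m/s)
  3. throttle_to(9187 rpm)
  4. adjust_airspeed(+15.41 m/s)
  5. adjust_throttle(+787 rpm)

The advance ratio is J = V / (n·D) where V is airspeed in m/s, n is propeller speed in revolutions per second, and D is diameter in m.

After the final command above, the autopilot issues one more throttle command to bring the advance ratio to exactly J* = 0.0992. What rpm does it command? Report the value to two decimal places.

set_propeller: D = 2.341 m, P = 2.687 m (p = P/D = 1.147800); state ← (V=0, rpm=0)
set_airspeed(22.29): V ← 22.29 m/s
throttle_to(9187): rpm ← 9187
adjust_airspeed(+15.41): V ← 22.29 +15.41 = 37.7 m/s
adjust_throttle(+787): rpm ← 9187 +787 = 9974
final state: V = 37.7 m/s, rpm = 9974 → n = rpm/60 = 166.233333 rev/s
target J* = 0.0992; solve J* = V/(n·D) for n: n = V/(J*·D) = 37.7/(0.0992 × 2.341) = 162.341018 rev/s
rpm = 60·n = 9740.461066

rpm = 9740.46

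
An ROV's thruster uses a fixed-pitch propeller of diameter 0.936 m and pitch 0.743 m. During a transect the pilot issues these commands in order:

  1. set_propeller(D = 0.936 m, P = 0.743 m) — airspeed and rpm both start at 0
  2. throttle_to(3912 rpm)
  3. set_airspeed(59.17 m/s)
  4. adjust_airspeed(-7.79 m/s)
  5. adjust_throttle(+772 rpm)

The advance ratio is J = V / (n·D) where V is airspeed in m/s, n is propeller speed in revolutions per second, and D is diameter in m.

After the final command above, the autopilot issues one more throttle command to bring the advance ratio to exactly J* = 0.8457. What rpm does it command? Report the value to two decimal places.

set_propeller: D = 0.936 m, P = 0.743 m (p = P/D = 0.793803); state ← (V=0, rpm=0)
throttle_to(3912): rpm ← 3912
set_airspeed(59.17): V ← 59.17 m/s
adjust_airspeed(-7.79): V ← 59.17 -7.79 = 51.38 m/s
adjust_throttle(+772): rpm ← 3912 +772 = 4684
final state: V = 51.38 m/s, rpm = 4684 → n = rpm/60 = 78.066667 rev/s
target J* = 0.8457; solve J* = V/(n·D) for n: n = V/(J*·D) = 51.38/(0.8457 × 0.936) = 64.908552 rev/s
rpm = 60·n = 3894.513118

rpm = 3894.51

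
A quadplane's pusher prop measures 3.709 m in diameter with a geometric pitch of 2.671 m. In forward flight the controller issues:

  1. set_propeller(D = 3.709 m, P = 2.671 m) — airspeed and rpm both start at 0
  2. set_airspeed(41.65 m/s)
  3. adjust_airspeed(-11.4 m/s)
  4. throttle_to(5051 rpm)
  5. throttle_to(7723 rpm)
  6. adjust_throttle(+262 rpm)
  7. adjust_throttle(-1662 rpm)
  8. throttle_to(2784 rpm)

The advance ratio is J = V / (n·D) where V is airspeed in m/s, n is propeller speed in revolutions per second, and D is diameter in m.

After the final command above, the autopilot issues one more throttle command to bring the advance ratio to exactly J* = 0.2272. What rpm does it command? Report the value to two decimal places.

rpm = 2153.83

set_propeller: D = 3.709 m, P = 2.671 m (p = P/D = 0.720140); state ← (V=0, rpm=0)
set_airspeed(41.65): V ← 41.65 m/s
adjust_airspeed(-11.4): V ← 41.65 -11.4 = 30.25 m/s
throttle_to(5051): rpm ← 5051
throttle_to(7723): rpm ← 7723
adjust_throttle(+262): rpm ← 7723 +262 = 7985
adjust_throttle(-1662): rpm ← 7985 -1662 = 6323
throttle_to(2784): rpm ← 2784
final state: V = 30.25 m/s, rpm = 2784 → n = rpm/60 = 46.400000 rev/s
target J* = 0.2272; solve J* = V/(n·D) for n: n = V/(J*·D) = 30.25/(0.2272 × 3.709) = 35.897171 rev/s
rpm = 60·n = 2153.830234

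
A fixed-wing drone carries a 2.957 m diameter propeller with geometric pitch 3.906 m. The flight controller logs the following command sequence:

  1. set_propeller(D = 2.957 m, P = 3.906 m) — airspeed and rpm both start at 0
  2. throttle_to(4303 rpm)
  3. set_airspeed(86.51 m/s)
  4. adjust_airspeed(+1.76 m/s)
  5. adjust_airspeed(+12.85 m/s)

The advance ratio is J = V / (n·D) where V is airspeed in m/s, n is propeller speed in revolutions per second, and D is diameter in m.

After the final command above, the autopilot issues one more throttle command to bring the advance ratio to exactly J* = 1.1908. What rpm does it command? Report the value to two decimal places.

set_propeller: D = 2.957 m, P = 3.906 m (p = P/D = 1.320933); state ← (V=0, rpm=0)
throttle_to(4303): rpm ← 4303
set_airspeed(86.51): V ← 86.51 m/s
adjust_airspeed(+1.76): V ← 86.51 +1.76 = 88.27 m/s
adjust_airspeed(+12.85): V ← 88.27 +12.85 = 101.12 m/s
final state: V = 101.12 m/s, rpm = 4303 → n = rpm/60 = 71.716667 rev/s
target J* = 1.1908; solve J* = V/(n·D) for n: n = V/(J*·D) = 101.12/(1.1908 × 2.957) = 28.717519 rev/s
rpm = 60·n = 1723.051114

rpm = 1723.05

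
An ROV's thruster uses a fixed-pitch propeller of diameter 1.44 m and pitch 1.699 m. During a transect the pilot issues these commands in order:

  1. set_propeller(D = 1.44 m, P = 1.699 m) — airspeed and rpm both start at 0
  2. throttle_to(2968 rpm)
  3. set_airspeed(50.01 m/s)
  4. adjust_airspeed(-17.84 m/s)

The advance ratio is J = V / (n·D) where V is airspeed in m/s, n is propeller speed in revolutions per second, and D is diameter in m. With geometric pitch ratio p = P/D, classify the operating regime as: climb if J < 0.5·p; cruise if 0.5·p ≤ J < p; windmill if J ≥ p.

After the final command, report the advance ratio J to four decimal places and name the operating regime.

set_propeller: D = 1.44 m, P = 1.699 m (p = P/D = 1.179861); state ← (V=0, rpm=0)
throttle_to(2968): rpm ← 2968
set_airspeed(50.01): V ← 50.01 m/s
adjust_airspeed(-17.84): V ← 50.01 -17.84 = 32.17 m/s
final state: V = 32.17 m/s, rpm = 2968 → n = rpm/60 = 49.466667 rev/s
J = V / (n·D) = 32.17 / (49.466667 × 1.44) = 0.451623
regime bands: climb J<0.5899 | cruise [0.5899, 1.1799) | windmill J≥1.1799
J = 0.4516 → climb

J = 0.4516, regime = climb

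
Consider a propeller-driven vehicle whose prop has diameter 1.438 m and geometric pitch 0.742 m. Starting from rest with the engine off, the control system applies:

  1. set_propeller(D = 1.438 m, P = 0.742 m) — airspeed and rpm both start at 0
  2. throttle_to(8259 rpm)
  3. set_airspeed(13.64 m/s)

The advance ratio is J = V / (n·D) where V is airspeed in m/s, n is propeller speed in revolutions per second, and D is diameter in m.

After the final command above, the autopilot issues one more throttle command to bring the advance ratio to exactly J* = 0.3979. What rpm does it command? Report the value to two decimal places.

rpm = 1430.32

set_propeller: D = 1.438 m, P = 0.742 m (p = P/D = 0.515994); state ← (V=0, rpm=0)
throttle_to(8259): rpm ← 8259
set_airspeed(13.64): V ← 13.64 m/s
final state: V = 13.64 m/s, rpm = 8259 → n = rpm/60 = 137.650000 rev/s
target J* = 0.3979; solve J* = V/(n·D) for n: n = V/(J*·D) = 13.64/(0.3979 × 1.438) = 23.838644 rev/s
rpm = 60·n = 1430.318630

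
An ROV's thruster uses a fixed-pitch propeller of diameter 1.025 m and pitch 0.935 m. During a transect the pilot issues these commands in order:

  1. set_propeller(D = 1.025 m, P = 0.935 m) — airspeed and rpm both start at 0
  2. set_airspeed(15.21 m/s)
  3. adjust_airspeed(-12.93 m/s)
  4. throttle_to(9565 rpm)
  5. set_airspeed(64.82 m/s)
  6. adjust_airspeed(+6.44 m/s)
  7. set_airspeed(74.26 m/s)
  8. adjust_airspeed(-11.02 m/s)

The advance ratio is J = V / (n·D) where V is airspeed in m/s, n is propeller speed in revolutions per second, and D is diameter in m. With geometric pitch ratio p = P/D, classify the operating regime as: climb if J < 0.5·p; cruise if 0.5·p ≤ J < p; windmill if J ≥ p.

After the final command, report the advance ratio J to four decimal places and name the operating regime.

J = 0.3870, regime = climb

set_propeller: D = 1.025 m, P = 0.935 m (p = P/D = 0.912195); state ← (V=0, rpm=0)
set_airspeed(15.21): V ← 15.21 m/s
adjust_airspeed(-12.93): V ← 15.21 -12.93 = 2.28 m/s
throttle_to(9565): rpm ← 9565
set_airspeed(64.82): V ← 64.82 m/s
adjust_airspeed(+6.44): V ← 64.82 +6.44 = 71.26 m/s
set_airspeed(74.26): V ← 74.26 m/s
adjust_airspeed(-11.02): V ← 74.26 -11.02 = 63.24 m/s
final state: V = 63.24 m/s, rpm = 9565 → n = rpm/60 = 159.416667 rev/s
J = V / (n·D) = 63.24 / (159.416667 × 1.025) = 0.387021
regime bands: climb J<0.4561 | cruise [0.4561, 0.9122) | windmill J≥0.9122
J = 0.3870 → climb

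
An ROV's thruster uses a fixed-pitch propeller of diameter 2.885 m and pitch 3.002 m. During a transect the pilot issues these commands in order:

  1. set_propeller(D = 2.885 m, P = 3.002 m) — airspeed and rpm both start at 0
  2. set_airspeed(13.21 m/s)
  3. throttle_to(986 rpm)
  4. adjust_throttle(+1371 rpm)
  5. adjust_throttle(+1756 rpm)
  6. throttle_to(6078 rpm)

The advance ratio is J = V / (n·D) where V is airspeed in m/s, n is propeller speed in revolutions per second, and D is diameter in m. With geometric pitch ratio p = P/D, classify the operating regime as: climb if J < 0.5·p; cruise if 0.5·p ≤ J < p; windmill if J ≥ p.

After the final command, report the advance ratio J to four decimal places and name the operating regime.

set_propeller: D = 2.885 m, P = 3.002 m (p = P/D = 1.040555); state ← (V=0, rpm=0)
set_airspeed(13.21): V ← 13.21 m/s
throttle_to(986): rpm ← 986
adjust_throttle(+1371): rpm ← 986 +1371 = 2357
adjust_throttle(+1756): rpm ← 2357 +1756 = 4113
throttle_to(6078): rpm ← 6078
final state: V = 13.21 m/s, rpm = 6078 → n = rpm/60 = 101.300000 rev/s
J = V / (n·D) = 13.21 / (101.300000 × 2.885) = 0.045201
regime bands: climb J<0.5203 | cruise [0.5203, 1.0406) | windmill J≥1.0406
J = 0.0452 → climb

J = 0.0452, regime = climb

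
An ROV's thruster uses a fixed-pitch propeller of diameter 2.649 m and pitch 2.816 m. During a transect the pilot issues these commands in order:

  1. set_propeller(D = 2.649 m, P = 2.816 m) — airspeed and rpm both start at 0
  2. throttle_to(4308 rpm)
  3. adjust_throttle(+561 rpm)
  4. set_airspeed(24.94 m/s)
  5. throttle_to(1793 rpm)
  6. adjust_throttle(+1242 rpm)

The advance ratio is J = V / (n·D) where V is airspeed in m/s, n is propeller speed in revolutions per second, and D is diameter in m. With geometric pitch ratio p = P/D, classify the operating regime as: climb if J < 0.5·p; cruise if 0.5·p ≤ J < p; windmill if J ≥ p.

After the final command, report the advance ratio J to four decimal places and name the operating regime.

set_propeller: D = 2.649 m, P = 2.816 m (p = P/D = 1.063043); state ← (V=0, rpm=0)
throttle_to(4308): rpm ← 4308
adjust_throttle(+561): rpm ← 4308 +561 = 4869
set_airspeed(24.94): V ← 24.94 m/s
throttle_to(1793): rpm ← 1793
adjust_throttle(+1242): rpm ← 1793 +1242 = 3035
final state: V = 24.94 m/s, rpm = 3035 → n = rpm/60 = 50.583333 rev/s
J = V / (n·D) = 24.94 / (50.583333 × 2.649) = 0.186126
regime bands: climb J<0.5315 | cruise [0.5315, 1.0630) | windmill J≥1.0630
J = 0.1861 → climb

J = 0.1861, regime = climb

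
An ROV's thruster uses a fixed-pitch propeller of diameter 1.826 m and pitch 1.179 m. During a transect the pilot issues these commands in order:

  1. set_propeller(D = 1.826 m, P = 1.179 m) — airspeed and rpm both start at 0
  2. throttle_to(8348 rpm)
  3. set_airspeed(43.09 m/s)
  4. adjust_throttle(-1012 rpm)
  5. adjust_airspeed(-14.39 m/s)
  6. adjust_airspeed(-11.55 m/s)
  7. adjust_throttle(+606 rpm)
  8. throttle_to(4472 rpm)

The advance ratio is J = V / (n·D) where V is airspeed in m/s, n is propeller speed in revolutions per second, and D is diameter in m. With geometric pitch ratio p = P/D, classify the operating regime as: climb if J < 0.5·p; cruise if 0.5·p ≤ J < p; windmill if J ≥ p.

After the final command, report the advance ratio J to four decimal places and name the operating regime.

set_propeller: D = 1.826 m, P = 1.179 m (p = P/D = 0.645674); state ← (V=0, rpm=0)
throttle_to(8348): rpm ← 8348
set_airspeed(43.09): V ← 43.09 m/s
adjust_throttle(-1012): rpm ← 8348 -1012 = 7336
adjust_airspeed(-14.39): V ← 43.09 -14.39 = 28.7 m/s
adjust_airspeed(-11.55): V ← 28.7 -11.55 = 17.15 m/s
adjust_throttle(+606): rpm ← 7336 +606 = 7942
throttle_to(4472): rpm ← 4472
final state: V = 17.15 m/s, rpm = 4472 → n = rpm/60 = 74.533333 rev/s
J = V / (n·D) = 17.15 / (74.533333 × 1.826) = 0.126012
regime bands: climb J<0.3228 | cruise [0.3228, 0.6457) | windmill J≥0.6457
J = 0.1260 → climb

J = 0.1260, regime = climb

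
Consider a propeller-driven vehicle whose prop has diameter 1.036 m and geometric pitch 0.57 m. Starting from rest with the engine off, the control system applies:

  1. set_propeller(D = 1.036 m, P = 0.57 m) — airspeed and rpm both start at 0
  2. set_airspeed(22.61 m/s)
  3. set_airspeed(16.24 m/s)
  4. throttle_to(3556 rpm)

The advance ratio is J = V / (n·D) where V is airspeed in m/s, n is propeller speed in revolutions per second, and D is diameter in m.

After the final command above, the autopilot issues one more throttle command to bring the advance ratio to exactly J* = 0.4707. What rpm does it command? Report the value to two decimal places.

set_propeller: D = 1.036 m, P = 0.57 m (p = P/D = 0.550193); state ← (V=0, rpm=0)
set_airspeed(22.61): V ← 22.61 m/s
set_airspeed(16.24): V ← 16.24 m/s
throttle_to(3556): rpm ← 3556
final state: V = 16.24 m/s, rpm = 3556 → n = rpm/60 = 59.266667 rev/s
target J* = 0.4707; solve J* = V/(n·D) for n: n = V/(J*·D) = 16.24/(0.4707 × 1.036) = 33.302901 rev/s
rpm = 60·n = 1998.174082

rpm = 1998.17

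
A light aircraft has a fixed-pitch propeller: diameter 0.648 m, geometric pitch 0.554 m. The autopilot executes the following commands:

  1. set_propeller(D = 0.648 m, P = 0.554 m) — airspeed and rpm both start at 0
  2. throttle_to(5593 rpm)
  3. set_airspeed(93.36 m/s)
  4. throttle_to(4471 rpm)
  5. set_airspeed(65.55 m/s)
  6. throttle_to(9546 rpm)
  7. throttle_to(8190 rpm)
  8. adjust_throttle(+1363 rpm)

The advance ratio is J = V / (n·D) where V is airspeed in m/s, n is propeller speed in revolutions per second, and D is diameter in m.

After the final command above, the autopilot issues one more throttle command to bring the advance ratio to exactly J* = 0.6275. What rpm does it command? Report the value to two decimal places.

rpm = 9672.42

set_propeller: D = 0.648 m, P = 0.554 m (p = P/D = 0.854938); state ← (V=0, rpm=0)
throttle_to(5593): rpm ← 5593
set_airspeed(93.36): V ← 93.36 m/s
throttle_to(4471): rpm ← 4471
set_airspeed(65.55): V ← 65.55 m/s
throttle_to(9546): rpm ← 9546
throttle_to(8190): rpm ← 8190
adjust_throttle(+1363): rpm ← 8190 +1363 = 9553
final state: V = 65.55 m/s, rpm = 9553 → n = rpm/60 = 159.216667 rev/s
target J* = 0.6275; solve J* = V/(n·D) for n: n = V/(J*·D) = 65.55/(0.6275 × 0.648) = 161.207024 rev/s
rpm = 60·n = 9672.421425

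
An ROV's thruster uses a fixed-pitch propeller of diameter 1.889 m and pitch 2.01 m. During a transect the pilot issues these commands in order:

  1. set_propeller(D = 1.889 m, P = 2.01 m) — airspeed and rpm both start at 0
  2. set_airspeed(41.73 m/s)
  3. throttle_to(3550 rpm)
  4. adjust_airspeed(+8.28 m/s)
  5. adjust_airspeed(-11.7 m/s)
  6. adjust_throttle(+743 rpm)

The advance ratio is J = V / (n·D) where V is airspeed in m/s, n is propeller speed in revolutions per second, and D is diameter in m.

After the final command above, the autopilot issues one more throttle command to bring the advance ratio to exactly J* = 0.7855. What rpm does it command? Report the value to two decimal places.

rpm = 1549.12

set_propeller: D = 1.889 m, P = 2.01 m (p = P/D = 1.064055); state ← (V=0, rpm=0)
set_airspeed(41.73): V ← 41.73 m/s
throttle_to(3550): rpm ← 3550
adjust_airspeed(+8.28): V ← 41.73 +8.28 = 50.01 m/s
adjust_airspeed(-11.7): V ← 50.01 -11.7 = 38.31 m/s
adjust_throttle(+743): rpm ← 3550 +743 = 4293
final state: V = 38.31 m/s, rpm = 4293 → n = rpm/60 = 71.550000 rev/s
target J* = 0.7855; solve J* = V/(n·D) for n: n = V/(J*·D) = 38.31/(0.7855 × 1.889) = 25.818678 rev/s
rpm = 60·n = 1549.120692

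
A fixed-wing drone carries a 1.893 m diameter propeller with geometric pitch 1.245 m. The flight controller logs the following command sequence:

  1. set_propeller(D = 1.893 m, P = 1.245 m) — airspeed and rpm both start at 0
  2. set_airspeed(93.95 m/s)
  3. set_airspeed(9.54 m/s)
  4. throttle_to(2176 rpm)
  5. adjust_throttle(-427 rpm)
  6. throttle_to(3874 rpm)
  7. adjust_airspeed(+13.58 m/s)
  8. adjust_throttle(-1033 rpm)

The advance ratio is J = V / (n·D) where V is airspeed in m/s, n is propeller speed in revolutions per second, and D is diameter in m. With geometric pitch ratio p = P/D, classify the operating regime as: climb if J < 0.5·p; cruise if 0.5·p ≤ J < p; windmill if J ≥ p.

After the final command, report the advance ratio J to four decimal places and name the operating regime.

set_propeller: D = 1.893 m, P = 1.245 m (p = P/D = 0.657686); state ← (V=0, rpm=0)
set_airspeed(93.95): V ← 93.95 m/s
set_airspeed(9.54): V ← 9.54 m/s
throttle_to(2176): rpm ← 2176
adjust_throttle(-427): rpm ← 2176 -427 = 1749
throttle_to(3874): rpm ← 3874
adjust_airspeed(+13.58): V ← 9.54 +13.58 = 23.12 m/s
adjust_throttle(-1033): rpm ← 3874 -1033 = 2841
final state: V = 23.12 m/s, rpm = 2841 → n = rpm/60 = 47.350000 rev/s
J = V / (n·D) = 23.12 / (47.350000 × 1.893) = 0.257939
regime bands: climb J<0.3288 | cruise [0.3288, 0.6577) | windmill J≥0.6577
J = 0.2579 → climb

J = 0.2579, regime = climb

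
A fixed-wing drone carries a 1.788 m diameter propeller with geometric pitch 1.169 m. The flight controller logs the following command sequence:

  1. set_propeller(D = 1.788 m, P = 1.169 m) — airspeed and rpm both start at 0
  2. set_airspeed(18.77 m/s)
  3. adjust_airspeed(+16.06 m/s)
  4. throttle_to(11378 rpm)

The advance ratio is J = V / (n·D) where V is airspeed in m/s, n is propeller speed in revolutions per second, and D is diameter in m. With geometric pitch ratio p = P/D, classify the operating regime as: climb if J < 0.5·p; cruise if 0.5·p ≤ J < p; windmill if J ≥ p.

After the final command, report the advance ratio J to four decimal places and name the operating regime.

J = 0.1027, regime = climb

set_propeller: D = 1.788 m, P = 1.169 m (p = P/D = 0.653803); state ← (V=0, rpm=0)
set_airspeed(18.77): V ← 18.77 m/s
adjust_airspeed(+16.06): V ← 18.77 +16.06 = 34.83 m/s
throttle_to(11378): rpm ← 11378
final state: V = 34.83 m/s, rpm = 11378 → n = rpm/60 = 189.633333 rev/s
J = V / (n·D) = 34.83 / (189.633333 × 1.788) = 0.102724
regime bands: climb J<0.3269 | cruise [0.3269, 0.6538) | windmill J≥0.6538
J = 0.1027 → climb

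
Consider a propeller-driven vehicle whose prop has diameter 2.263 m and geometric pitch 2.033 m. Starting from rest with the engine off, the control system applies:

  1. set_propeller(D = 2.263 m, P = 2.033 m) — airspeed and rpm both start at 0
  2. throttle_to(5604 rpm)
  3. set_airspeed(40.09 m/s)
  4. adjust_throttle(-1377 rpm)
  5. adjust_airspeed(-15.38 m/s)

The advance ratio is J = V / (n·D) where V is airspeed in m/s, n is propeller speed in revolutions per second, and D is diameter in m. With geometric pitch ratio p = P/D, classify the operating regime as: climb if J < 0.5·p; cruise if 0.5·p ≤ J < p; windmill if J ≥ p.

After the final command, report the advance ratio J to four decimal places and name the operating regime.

set_propeller: D = 2.263 m, P = 2.033 m (p = P/D = 0.898365); state ← (V=0, rpm=0)
throttle_to(5604): rpm ← 5604
set_airspeed(40.09): V ← 40.09 m/s
adjust_throttle(-1377): rpm ← 5604 -1377 = 4227
adjust_airspeed(-15.38): V ← 40.09 -15.38 = 24.71 m/s
final state: V = 24.71 m/s, rpm = 4227 → n = rpm/60 = 70.450000 rev/s
J = V / (n·D) = 24.71 / (70.450000 × 2.263) = 0.154991
regime bands: climb J<0.4492 | cruise [0.4492, 0.8984) | windmill J≥0.8984
J = 0.1550 → climb

J = 0.1550, regime = climb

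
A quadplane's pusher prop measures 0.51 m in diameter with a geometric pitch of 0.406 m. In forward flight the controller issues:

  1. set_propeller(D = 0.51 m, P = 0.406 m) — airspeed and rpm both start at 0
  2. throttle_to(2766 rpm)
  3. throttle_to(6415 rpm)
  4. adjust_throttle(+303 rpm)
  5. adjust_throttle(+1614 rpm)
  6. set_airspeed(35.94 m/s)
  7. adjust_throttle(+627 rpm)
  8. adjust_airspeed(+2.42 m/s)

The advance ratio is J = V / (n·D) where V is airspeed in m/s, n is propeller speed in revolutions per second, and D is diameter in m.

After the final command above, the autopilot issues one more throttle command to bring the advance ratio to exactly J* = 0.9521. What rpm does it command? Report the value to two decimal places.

set_propeller: D = 0.51 m, P = 0.406 m (p = P/D = 0.796078); state ← (V=0, rpm=0)
throttle_to(2766): rpm ← 2766
throttle_to(6415): rpm ← 6415
adjust_throttle(+303): rpm ← 6415 +303 = 6718
adjust_throttle(+1614): rpm ← 6718 +1614 = 8332
set_airspeed(35.94): V ← 35.94 m/s
adjust_throttle(+627): rpm ← 8332 +627 = 8959
adjust_airspeed(+2.42): V ← 35.94 +2.42 = 38.36 m/s
final state: V = 38.36 m/s, rpm = 8959 → n = rpm/60 = 149.316667 rev/s
target J* = 0.9521; solve J* = V/(n·D) for n: n = V/(J*·D) = 38.36/(0.9521 × 0.51) = 78.999776 rev/s
rpm = 60·n = 4739.986531

rpm = 4739.99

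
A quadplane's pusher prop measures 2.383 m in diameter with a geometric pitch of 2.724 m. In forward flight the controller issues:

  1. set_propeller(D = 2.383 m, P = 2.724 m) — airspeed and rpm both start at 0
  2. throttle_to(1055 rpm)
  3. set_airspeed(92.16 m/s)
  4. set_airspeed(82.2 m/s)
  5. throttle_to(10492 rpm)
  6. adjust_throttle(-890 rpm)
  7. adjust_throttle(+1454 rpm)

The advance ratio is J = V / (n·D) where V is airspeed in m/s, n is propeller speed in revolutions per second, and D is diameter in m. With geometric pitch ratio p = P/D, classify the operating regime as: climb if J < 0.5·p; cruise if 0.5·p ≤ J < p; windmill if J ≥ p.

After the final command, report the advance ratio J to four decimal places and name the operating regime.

set_propeller: D = 2.383 m, P = 2.724 m (p = P/D = 1.143097); state ← (V=0, rpm=0)
throttle_to(1055): rpm ← 1055
set_airspeed(92.16): V ← 92.16 m/s
set_airspeed(82.2): V ← 82.2 m/s
throttle_to(10492): rpm ← 10492
adjust_throttle(-890): rpm ← 10492 -890 = 9602
adjust_throttle(+1454): rpm ← 9602 +1454 = 11056
final state: V = 82.2 m/s, rpm = 11056 → n = rpm/60 = 184.266667 rev/s
J = V / (n·D) = 82.2 / (184.266667 × 2.383) = 0.187198
regime bands: climb J<0.5715 | cruise [0.5715, 1.1431) | windmill J≥1.1431
J = 0.1872 → climb

J = 0.1872, regime = climb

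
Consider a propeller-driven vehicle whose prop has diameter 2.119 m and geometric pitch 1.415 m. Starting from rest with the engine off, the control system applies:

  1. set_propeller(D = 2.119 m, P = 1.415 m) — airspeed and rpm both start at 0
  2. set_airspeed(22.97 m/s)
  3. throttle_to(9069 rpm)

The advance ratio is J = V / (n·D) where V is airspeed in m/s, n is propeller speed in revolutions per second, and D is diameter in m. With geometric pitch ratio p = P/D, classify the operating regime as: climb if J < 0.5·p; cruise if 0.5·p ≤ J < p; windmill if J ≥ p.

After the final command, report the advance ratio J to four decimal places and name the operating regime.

J = 0.0717, regime = climb

set_propeller: D = 2.119 m, P = 1.415 m (p = P/D = 0.667768); state ← (V=0, rpm=0)
set_airspeed(22.97): V ← 22.97 m/s
throttle_to(9069): rpm ← 9069
final state: V = 22.97 m/s, rpm = 9069 → n = rpm/60 = 151.150000 rev/s
J = V / (n·D) = 22.97 / (151.150000 × 2.119) = 0.071717
regime bands: climb J<0.3339 | cruise [0.3339, 0.6678) | windmill J≥0.6678
J = 0.0717 → climb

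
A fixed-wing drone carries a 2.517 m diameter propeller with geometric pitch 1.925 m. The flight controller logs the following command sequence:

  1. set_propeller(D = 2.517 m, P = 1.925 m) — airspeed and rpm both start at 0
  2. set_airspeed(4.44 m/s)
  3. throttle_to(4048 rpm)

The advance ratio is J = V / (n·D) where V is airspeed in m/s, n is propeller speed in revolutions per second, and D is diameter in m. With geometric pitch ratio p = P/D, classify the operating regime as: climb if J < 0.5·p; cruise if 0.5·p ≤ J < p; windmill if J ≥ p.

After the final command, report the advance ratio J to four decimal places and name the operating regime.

J = 0.0261, regime = climb

set_propeller: D = 2.517 m, P = 1.925 m (p = P/D = 0.764799); state ← (V=0, rpm=0)
set_airspeed(4.44): V ← 4.44 m/s
throttle_to(4048): rpm ← 4048
final state: V = 4.44 m/s, rpm = 4048 → n = rpm/60 = 67.466667 rev/s
J = V / (n·D) = 4.44 / (67.466667 × 2.517) = 0.026146
regime bands: climb J<0.3824 | cruise [0.3824, 0.7648) | windmill J≥0.7648
J = 0.0261 → climb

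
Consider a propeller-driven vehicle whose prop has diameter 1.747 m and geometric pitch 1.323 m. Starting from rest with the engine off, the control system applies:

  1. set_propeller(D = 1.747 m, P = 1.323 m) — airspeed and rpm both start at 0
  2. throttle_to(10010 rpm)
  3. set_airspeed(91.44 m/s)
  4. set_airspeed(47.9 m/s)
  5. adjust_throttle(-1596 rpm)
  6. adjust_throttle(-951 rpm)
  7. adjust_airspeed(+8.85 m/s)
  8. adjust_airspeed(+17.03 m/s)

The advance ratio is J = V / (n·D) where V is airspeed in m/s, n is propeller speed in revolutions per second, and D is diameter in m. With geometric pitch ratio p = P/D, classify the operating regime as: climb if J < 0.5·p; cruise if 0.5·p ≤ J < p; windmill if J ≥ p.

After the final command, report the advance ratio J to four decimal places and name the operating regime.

set_propeller: D = 1.747 m, P = 1.323 m (p = P/D = 0.757298); state ← (V=0, rpm=0)
throttle_to(10010): rpm ← 10010
set_airspeed(91.44): V ← 91.44 m/s
set_airspeed(47.9): V ← 47.9 m/s
adjust_throttle(-1596): rpm ← 10010 -1596 = 8414
adjust_throttle(-951): rpm ← 8414 -951 = 7463
adjust_airspeed(+8.85): V ← 47.9 +8.85 = 56.75 m/s
adjust_airspeed(+17.03): V ← 56.75 +17.03 = 73.78 m/s
final state: V = 73.78 m/s, rpm = 7463 → n = rpm/60 = 124.383333 rev/s
J = V / (n·D) = 73.78 / (124.383333 × 1.747) = 0.339534
regime bands: climb J<0.3786 | cruise [0.3786, 0.7573) | windmill J≥0.7573
J = 0.3395 → climb

J = 0.3395, regime = climb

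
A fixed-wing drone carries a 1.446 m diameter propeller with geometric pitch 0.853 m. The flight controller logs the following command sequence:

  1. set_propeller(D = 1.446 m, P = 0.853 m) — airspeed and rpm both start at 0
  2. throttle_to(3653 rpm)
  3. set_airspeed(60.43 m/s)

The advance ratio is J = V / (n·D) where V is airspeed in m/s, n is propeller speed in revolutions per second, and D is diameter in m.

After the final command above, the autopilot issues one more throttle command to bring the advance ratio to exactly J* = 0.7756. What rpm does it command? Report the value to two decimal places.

rpm = 3232.94

set_propeller: D = 1.446 m, P = 0.853 m (p = P/D = 0.589903); state ← (V=0, rpm=0)
throttle_to(3653): rpm ← 3653
set_airspeed(60.43): V ← 60.43 m/s
final state: V = 60.43 m/s, rpm = 3653 → n = rpm/60 = 60.883333 rev/s
target J* = 0.7756; solve J* = V/(n·D) for n: n = V/(J*·D) = 60.43/(0.7756 × 1.446) = 53.882347 rev/s
rpm = 60·n = 3232.940794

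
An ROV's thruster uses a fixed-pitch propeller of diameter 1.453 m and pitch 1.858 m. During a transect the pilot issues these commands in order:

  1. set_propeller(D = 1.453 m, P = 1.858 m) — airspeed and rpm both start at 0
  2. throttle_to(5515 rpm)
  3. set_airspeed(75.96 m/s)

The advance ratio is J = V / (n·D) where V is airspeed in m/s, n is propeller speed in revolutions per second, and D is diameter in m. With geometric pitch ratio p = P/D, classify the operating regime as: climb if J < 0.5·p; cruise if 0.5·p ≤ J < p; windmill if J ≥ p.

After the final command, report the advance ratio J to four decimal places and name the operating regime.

J = 0.5688, regime = climb

set_propeller: D = 1.453 m, P = 1.858 m (p = P/D = 1.278734); state ← (V=0, rpm=0)
throttle_to(5515): rpm ← 5515
set_airspeed(75.96): V ← 75.96 m/s
final state: V = 75.96 m/s, rpm = 5515 → n = rpm/60 = 91.916667 rev/s
J = V / (n·D) = 75.96 / (91.916667 × 1.453) = 0.568755
regime bands: climb J<0.6394 | cruise [0.6394, 1.2787) | windmill J≥1.2787
J = 0.5688 → climb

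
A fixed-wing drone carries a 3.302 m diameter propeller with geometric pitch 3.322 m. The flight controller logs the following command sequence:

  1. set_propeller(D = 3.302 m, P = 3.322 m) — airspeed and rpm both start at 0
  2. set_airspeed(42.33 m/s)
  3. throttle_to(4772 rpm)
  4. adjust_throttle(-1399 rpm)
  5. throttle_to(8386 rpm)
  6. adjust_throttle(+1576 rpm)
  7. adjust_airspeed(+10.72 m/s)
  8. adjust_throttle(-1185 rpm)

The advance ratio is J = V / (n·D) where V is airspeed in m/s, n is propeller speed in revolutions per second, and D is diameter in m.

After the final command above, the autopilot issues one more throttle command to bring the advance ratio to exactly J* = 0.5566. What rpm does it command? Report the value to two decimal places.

rpm = 1731.87

set_propeller: D = 3.302 m, P = 3.322 m (p = P/D = 1.006057); state ← (V=0, rpm=0)
set_airspeed(42.33): V ← 42.33 m/s
throttle_to(4772): rpm ← 4772
adjust_throttle(-1399): rpm ← 4772 -1399 = 3373
throttle_to(8386): rpm ← 8386
adjust_throttle(+1576): rpm ← 8386 +1576 = 9962
adjust_airspeed(+10.72): V ← 42.33 +10.72 = 53.05 m/s
adjust_throttle(-1185): rpm ← 9962 -1185 = 8777
final state: V = 53.05 m/s, rpm = 8777 → n = rpm/60 = 146.283333 rev/s
target J* = 0.5566; solve J* = V/(n·D) for n: n = V/(J*·D) = 53.05/(0.5566 × 3.302) = 28.864572 rev/s
rpm = 60·n = 1731.874300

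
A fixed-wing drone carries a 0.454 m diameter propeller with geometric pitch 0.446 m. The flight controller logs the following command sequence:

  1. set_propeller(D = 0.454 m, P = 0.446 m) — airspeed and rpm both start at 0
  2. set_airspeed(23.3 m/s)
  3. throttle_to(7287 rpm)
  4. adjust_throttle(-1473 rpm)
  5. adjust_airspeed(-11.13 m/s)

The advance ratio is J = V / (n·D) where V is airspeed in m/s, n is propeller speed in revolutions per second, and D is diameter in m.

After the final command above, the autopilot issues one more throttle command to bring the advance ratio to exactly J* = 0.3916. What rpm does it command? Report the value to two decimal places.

rpm = 4107.18

set_propeller: D = 0.454 m, P = 0.446 m (p = P/D = 0.982379); state ← (V=0, rpm=0)
set_airspeed(23.3): V ← 23.3 m/s
throttle_to(7287): rpm ← 7287
adjust_throttle(-1473): rpm ← 7287 -1473 = 5814
adjust_airspeed(-11.13): V ← 23.3 -11.13 = 12.17 m/s
final state: V = 12.17 m/s, rpm = 5814 → n = rpm/60 = 96.900000 rev/s
target J* = 0.3916; solve J* = V/(n·D) for n: n = V/(J*·D) = 12.17/(0.3916 × 0.454) = 68.452930 rev/s
rpm = 60·n = 4107.175802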